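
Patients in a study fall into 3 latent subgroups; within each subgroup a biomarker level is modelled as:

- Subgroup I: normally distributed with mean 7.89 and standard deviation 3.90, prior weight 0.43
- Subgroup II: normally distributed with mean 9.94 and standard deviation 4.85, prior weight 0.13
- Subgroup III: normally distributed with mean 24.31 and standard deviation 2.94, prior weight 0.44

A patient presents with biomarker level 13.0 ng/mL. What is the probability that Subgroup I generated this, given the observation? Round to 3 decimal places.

0.679

By Bayes' theorem, P(k | x) = π_k f_k(x) / Σ_j π_j f_j(x).
Evaluate each component's likelihood at the observed value:
  L_I = (1/(3.90·√(2π)))·exp(−(13.0−7.89)²/(2·3.90²)) = 0.102293·exp(-0.85839) = 0.0433564
  L_II = (1/(4.85·√(2π)))·exp(−(13.0−9.94)²/(2·4.85²)) = 0.082256·exp(-0.19903) = 0.0674107
  L_III = (1/(2.94·√(2π)))·exp(−(13.0−24.31)²/(2·2.94²)) = 0.135695·exp(-7.39947) = 8.29878e-05
Multiply by the mixture weights:
  π_I·L_I = 0.43 × 0.0433564 = 0.0186433
  π_II·L_II = 0.13 × 0.0674107 = 0.00876338
  π_III·L_III = 0.44 × 8.29878e-05 = 3.65146e-05
Marginal: 0.0186433 + 0.00876338 + 3.65146e-05 = 0.0274432
P(Subgroup I | the observation) = 0.0186433 / 0.0274432 ≈ 0.679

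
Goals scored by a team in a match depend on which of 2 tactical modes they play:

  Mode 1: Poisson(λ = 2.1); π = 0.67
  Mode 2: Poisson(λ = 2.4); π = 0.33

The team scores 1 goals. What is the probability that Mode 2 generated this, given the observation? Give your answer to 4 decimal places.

By Bayes' theorem, P(k | x) = P(Z=k) f_k(x) / Σ_j P(Z=j) f_j(x).
Evaluate each component's likelihood at the observed value:
  p_1 = 0.257158
  p_2 = 0.217723
Unnormalised posteriors:
  P(Z=1)·p_1 = 0.67 × 0.257158 = 0.172296
  P(Z=2)·p_2 = 0.33 × 0.217723 = 0.0718486
Evidence: 0.172296 + 0.0718486 = 0.244145
P(Mode 2 | data) ≈ 0.2943

0.2943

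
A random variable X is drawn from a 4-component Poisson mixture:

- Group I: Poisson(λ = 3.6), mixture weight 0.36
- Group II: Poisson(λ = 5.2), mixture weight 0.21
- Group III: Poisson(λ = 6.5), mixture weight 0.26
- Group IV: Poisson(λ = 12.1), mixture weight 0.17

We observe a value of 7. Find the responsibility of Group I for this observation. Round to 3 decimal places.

0.182

By Bayes' theorem, P(k | x) = π_k f_k(x) / Σ_j π_j f_j(x).
Evaluate each component's likelihood at the observed value:
  f_I = e^(−3.6)·3.6^7/7! = 0.0424841
  f_II = e^(−5.2)·5.2^7/7! = 0.112528
  f_III = e^(−6.5)·6.5^7/7! = 0.146234
  f_IV = e^(−12.1)·12.1^7/7! = 0.0418894
Multiply by the mixture weights:
  π_I·f_I = 0.36 × 0.0424841 = 0.0152943
  π_II·f_II = 0.21 × 0.112528 = 0.0236309
  π_III·f_III = 0.26 × 0.146234 = 0.0380209
  π_IV·f_IV = 0.17 × 0.0418894 = 0.00712119
Marginal: 0.0152943 + 0.0236309 + 0.0380209 + 0.00712119 = 0.0840673
P(Group I | the observation) = 0.0152943 / 0.0840673 ≈ 0.182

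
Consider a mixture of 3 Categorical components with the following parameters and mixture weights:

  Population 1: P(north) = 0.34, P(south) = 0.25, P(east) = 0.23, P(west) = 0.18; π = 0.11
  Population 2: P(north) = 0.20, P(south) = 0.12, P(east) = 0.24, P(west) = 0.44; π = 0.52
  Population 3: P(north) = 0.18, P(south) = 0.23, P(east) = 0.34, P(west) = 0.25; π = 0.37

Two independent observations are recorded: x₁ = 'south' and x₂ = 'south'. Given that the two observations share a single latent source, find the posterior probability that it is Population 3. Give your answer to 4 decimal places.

By Bayes' theorem, P(k | x) = P(Z=k) f_k(x) / Σ_j P(Z=j) f_j(x).
Since both observations come from the same component, the likelihood for component k is f_k(x₁)·f_k(x₂).
  f_1 = [P(south | comp) = 0.25] × [0.25] = 0.0625
  f_2 = [P(south | comp) = 0.12] × [0.12] = 0.0144
  f_3 = [P(south | comp) = 0.23] × [0.23] = 0.0529
Weight by the priors:
  P(Z=1)·f_1 = 0.11 × 0.0625 = 0.006875
  P(Z=2)·f_2 = 0.52 × 0.0144 = 0.007488
  P(Z=3)·f_3 = 0.37 × 0.0529 = 0.019573
Marginal: 0.006875 + 0.007488 + 0.019573 = 0.033936
So the posterior for Population 3 is 0.019573 / 0.033936 ≈ 0.5768.

0.5768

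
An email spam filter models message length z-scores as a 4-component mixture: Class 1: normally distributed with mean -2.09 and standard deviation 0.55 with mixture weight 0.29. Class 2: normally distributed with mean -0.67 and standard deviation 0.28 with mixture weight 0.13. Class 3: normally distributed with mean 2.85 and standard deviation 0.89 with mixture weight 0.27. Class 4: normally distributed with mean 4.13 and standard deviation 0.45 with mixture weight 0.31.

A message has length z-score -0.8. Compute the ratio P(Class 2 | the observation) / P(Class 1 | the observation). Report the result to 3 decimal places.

Since P(k|x) ∝ π_k f_k(x), the posterior odds are π_i f_i(x) / (π_j f_j(x)).
Normal densities:
  f_1 = (1/(0.55·√(2π)))·exp(−(-0.8−-2.09)²/(2·0.55²)) = 0.725350·exp(-2.75058) = 0.0463432
  f_2 = (1/(0.28·√(2π)))·exp(−(-0.8−-0.67)²/(2·0.28²)) = 1.424794·exp(-0.10778) = 1.27921
  f_3 = (1/(0.89·√(2π)))·exp(−(-0.8−2.85)²/(2·0.89²)) = 0.448250·exp(-8.40961) = 9.9833e-05
  f_4 = (1/(0.45·√(2π)))·exp(−(-0.8−4.13)²/(2·0.45²)) = 0.886538·exp(-60.01210) = 7.66963e-27
Posterior odds = (π_2·f_2) / (π_1·f_1) = (0.13·1.27921) / (0.29·0.0463432) = 0.166298 / 0.0134395 ≈ 12.374

12.374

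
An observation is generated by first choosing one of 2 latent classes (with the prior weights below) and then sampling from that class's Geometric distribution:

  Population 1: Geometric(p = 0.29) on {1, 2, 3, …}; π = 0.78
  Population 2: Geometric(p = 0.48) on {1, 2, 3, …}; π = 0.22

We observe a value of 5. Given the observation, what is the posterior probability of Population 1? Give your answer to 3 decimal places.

The responsibility of component k is P(Z=k) f_k(x) divided by Σ_j P(Z=j) f_j(x).
Component likelihoods at x = 5:
  L_1 = 0.29·(1−0.29)^4 = 0.29·0.254117 = 0.0736939
  L_2 = 0.48·(1−0.48)^4 = 0.48·0.0731162 = 0.0350958
Unnormalised posteriors:
  P(Z=1)·L_1 = 0.78 × 0.0736939 = 0.0574812
  P(Z=2)·L_2 = 0.22 × 0.0350958 = 0.00772107
Evidence: 0.0574812 + 0.00772107 = 0.0652023
P(Population 1 | data) = 0.0574812 / 0.0652023 ≈ 0.882

0.882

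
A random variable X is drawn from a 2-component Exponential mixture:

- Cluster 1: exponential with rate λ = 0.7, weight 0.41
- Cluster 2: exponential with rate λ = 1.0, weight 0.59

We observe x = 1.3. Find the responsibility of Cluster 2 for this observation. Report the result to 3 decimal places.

0.582

The responsibility of component k is π_k f_k(x) divided by Σ_j π_j f_j(x).
Evaluate each component's likelihood at the observed value:
  f_1 = 0.281767
  f_2 = 0.272532
Prior × likelihood for each component:
  π_1·f_1 = 0.41 × 0.281767 = 0.115524
  π_2·f_2 = 0.59 × 0.272532 = 0.160794
Evidence: 0.115524 + 0.160794 = 0.276318
P(Cluster 2 | the observation) ≈ 0.582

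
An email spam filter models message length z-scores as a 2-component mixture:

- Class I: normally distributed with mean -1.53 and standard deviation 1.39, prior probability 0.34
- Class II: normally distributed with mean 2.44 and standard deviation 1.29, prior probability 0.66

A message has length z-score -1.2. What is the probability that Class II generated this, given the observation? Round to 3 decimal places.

The responsibility of component k is π_k f_k(x) divided by Σ_j π_j f_j(x).
Normal densities:
  p_I = 0.279033
  p_II = 0.00577284
Prior × likelihood for each component:
  π_I·p_I = 0.34 × 0.279033 = 0.0948713
  π_II·p_II = 0.66 × 0.00577284 = 0.00381007
Denominator: 0.0948713 + 0.00381007 = 0.0986814
Responsibility of Class II: 0.00381007 / 0.0986814 ≈ 0.039

0.039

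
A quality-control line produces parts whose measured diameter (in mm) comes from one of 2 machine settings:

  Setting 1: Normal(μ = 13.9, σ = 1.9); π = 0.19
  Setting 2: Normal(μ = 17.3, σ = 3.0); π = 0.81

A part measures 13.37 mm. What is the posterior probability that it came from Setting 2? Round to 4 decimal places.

P(component k | x) = w_k·f_k(x) / marginal(x), where marginal(x) = Σ_j w_j·f_j(x).
Evaluate each component's likelihood at the observed value:
  p_1 = (1/(1.9·√(2π)))·exp(−(13.37−13.9)²/(2·1.9²)) = 0.209970·exp(-0.03891) = 0.201957
  p_2 = (1/(3.0·√(2π)))·exp(−(13.37−17.3)²/(2·3.0²)) = 0.132981·exp(-0.85805) = 0.0563823
Unnormalised posteriors:
  w_1·p_1 = 0.19 × 0.201957 = 0.0383719
  w_2·p_2 = 0.81 × 0.0563823 = 0.0456696
Evidence: 0.0383719 + 0.0456696 = 0.0840415
Responsibility of Setting 2: 0.0456696 / 0.0840415 ≈ 0.5434

0.5434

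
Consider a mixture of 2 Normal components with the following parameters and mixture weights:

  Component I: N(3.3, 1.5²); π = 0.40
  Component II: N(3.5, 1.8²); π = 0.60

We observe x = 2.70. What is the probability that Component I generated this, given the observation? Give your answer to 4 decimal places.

By Bayes' theorem, P(k | x) = w_k f_k(x) / Σ_j w_j f_j(x).
Evaluate each component's likelihood at the observed value:
  L_I = 0.245513
  L_II = 0.200791
Multiply by the mixture weights:
  w_I·L_I = 0.40 × 0.245513 = 0.0982054
  w_II·L_II = 0.60 × 0.200791 = 0.120475
Normaliser: 0.0982054 + 0.120475 = 0.21868
Responsibility of Component I: 0.0982054 / 0.21868 ≈ 0.4491

0.4491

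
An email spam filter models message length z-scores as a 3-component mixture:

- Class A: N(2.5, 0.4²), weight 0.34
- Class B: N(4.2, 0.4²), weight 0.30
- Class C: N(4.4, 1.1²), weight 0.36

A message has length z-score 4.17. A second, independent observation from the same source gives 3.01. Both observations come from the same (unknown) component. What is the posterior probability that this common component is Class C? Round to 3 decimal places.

By Bayes' theorem, P(k | x) = P(Z=k) f_k(x) / Σ_j P(Z=j) f_j(x).
Since both observations come from the same component, the likelihood for component k is f_k(x₁)·f_k(x₂).
  p_A = [(1/(0.4·√(2π)))·exp(−(4.17−2.5)²/(2·0.4²)) = 0.997356·exp(-8.71531) = 0.000163621] × [0.442436] = 7.23916e-05
  p_B = [(1/(0.4·√(2π)))·exp(−(4.17−4.2)²/(2·0.4²)) = 0.997356·exp(-0.00281) = 0.994555] × [0.0119388] = 0.0118738
  p_C = [(1/(1.1·√(2π)))·exp(−(4.17−4.4)²/(2·1.1²)) = 0.362675·exp(-0.02186) = 0.354833] × [0.163223] = 0.0579169
Unnormalised posteriors:
  P(Z=A)·p_A = 0.34 × 7.23916e-05 = 2.46131e-05
  P(Z=B)·p_B = 0.30 × 0.0118738 = 0.00356214
  P(Z=C)·p_C = 0.36 × 0.0579169 = 0.0208501
Evidence: 2.46131e-05 + 0.00356214 + 0.0208501 = 0.0244369
P(Class C | x₁,x₂) = 0.0208501 / 0.0244369 ≈ 0.853

0.853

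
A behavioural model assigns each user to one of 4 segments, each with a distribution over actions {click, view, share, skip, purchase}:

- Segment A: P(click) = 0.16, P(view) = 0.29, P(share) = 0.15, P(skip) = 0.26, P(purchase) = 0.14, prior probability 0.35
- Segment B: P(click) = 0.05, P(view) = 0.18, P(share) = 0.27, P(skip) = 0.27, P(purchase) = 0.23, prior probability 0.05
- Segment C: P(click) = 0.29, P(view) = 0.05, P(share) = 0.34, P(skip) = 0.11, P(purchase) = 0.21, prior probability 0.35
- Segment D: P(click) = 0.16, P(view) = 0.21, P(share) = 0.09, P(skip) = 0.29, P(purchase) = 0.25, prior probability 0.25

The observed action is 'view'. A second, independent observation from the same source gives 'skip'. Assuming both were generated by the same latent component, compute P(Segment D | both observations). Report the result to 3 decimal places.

Apply Bayes' rule: the posterior for each component is proportional to its prior times its likelihood at x.
Since both observations come from the same component, the likelihood for component k is f_k(x₁)·f_k(x₂).
  p_A = [0.29] × [0.26] = 0.0754
  p_B = [0.18] × [0.27] = 0.0486
  p_C = [0.05] × [0.11] = 0.0055
  p_D = [0.21] × [0.29] = 0.0609
Prior × likelihood for each component:
  π_A·p_A = 0.35 × 0.0754 = 0.02639
  π_B·p_B = 0.05 × 0.0486 = 0.00243
  π_C·p_C = 0.35 × 0.0055 = 0.001925
  π_D·p_D = 0.25 × 0.0609 = 0.015225
Denominator: 0.02639 + 0.00243 + 0.001925 + 0.015225 = 0.04597
Responsibility of Segment D: 0.015225 / 0.04597 ≈ 0.331

0.331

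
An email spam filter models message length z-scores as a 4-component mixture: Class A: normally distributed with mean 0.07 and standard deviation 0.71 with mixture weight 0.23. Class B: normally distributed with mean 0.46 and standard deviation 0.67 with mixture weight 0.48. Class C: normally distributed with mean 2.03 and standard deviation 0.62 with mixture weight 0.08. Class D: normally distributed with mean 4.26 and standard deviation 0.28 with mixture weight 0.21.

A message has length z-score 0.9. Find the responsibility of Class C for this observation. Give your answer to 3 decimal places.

0.032

By Bayes' theorem, P(k | x) = π_k f_k(x) / Σ_j π_j f_j(x).
Component likelihoods at x = 0.9:
  f_A = 0.283726
  f_B = 0.479938
  f_C = 0.122236
  f_D = 7.66566e-32
Unnormalised posteriors:
  π_A·f_A = 0.23 × 0.283726 = 0.0652571
  π_B·f_B = 0.48 × 0.479938 = 0.23037
  π_C·f_C = 0.08 × 0.122236 = 0.00977887
  π_D·f_D = 0.21 × 7.66566e-32 = 1.60979e-32
Evidence: 0.0652571 + 0.23037 + 0.00977887 + 1.60979e-32 = 0.305406
Responsibility of Class C: 0.00977887 / 0.305406 ≈ 0.032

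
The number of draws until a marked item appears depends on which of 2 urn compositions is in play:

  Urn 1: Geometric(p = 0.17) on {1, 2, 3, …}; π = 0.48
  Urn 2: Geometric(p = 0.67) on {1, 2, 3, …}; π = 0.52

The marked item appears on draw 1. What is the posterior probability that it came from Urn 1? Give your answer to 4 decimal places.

P(component k | x) = π_k·f_k(x) / marginal(x), where marginal(x) = Σ_j π_j·f_j(x).
Component likelihoods at x = 1:
  L_1 = 0.17·(1−0.17)^0 = 0.17·1 = 0.17
  L_2 = 0.67·(1−0.67)^0 = 0.67·1 = 0.67
Unnormalised posteriors:
  π_1·L_1 = 0.48 × 0.17 = 0.0816
  π_2·L_2 = 0.52 × 0.67 = 0.3484
Sum: 0.0816 + 0.3484 = 0.43
P(Urn 1 | 1) ≈ 0.1898

0.1898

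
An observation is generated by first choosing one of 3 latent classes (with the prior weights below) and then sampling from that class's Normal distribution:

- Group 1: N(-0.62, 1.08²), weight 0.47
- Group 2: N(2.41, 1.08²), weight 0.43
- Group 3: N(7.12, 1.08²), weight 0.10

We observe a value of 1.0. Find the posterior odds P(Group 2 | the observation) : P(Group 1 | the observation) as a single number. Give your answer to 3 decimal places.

Posterior odds = (P(Z=i) f_i(x)) / (P(Z=j) f_j(x)); the normalising sum cancels.
Component likelihoods at x = 1.0:
  f_1 = (1/(1.08·√(2π)))·exp(−(1.0−-0.62)²/(2·1.08²)) = 0.369391·exp(-1.12500) = 0.119924
  f_2 = (1/(1.08·√(2π)))·exp(−(1.0−2.41)²/(2·1.08²)) = 0.369391·exp(-0.85224) = 0.15753
  f_3 = (1/(1.08·√(2π)))·exp(−(1.0−7.12)²/(2·1.08²)) = 0.369391·exp(-16.05556) = 3.9323e-08
Odds = (0.43/0.47) × (0.15753/0.119924) = 0.914894 × 1.31359 ≈ 1.202

1.202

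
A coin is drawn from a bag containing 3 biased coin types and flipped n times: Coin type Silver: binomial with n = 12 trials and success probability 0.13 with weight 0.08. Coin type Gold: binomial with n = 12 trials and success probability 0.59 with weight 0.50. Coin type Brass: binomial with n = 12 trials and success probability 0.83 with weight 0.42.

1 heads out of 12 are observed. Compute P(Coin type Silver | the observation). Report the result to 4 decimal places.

0.9928

By Bayes' theorem, P(k | x) = P(Z=k) f_k(x) / Σ_j P(Z=j) f_j(x).
Evaluate each component's likelihood at the observed value:
  L_Silver = C(12,1)·0.13^1·0.87^11 = 12·0.13·0.216128 = 0.33716
  L_Gold = C(12,1)·0.59^1·0.41^11 = 12·0.59·5.50329e-05 = 0.000389633
  L_Brass = C(12,1)·0.83^1·0.17^11 = 12·0.83·3.42719e-09 = 3.41348e-08
Prior × likelihood for each component:
  P(Z=Silver)·L_Silver = 0.08 × 0.33716 = 0.0269728
  P(Z=Gold)·L_Gold = 0.50 × 0.000389633 = 0.000194816
  P(Z=Brass)·L_Brass = 0.42 × 3.41348e-08 = 1.43366e-08
Evidence: 0.0269728 + 0.000194816 + 1.43366e-08 = 0.0271677
Responsibility of Coin type Silver: 0.0269728 / 0.0271677 ≈ 0.9928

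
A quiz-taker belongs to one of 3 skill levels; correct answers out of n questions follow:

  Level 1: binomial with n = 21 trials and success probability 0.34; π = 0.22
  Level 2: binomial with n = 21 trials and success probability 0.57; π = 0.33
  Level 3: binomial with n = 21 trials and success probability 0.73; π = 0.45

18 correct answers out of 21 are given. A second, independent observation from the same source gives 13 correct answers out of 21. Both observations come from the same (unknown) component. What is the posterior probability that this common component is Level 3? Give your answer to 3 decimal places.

0.946

Apply Bayes' rule: the posterior for each component is proportional to its prior times its likelihood at x.
Since both observations come from the same component, the likelihood for component k is f_k(x₁)·f_k(x₂).
  p_1 = [1.40963e-06] × [0.00594457] = 8.37962e-09
  p_2 = [0.00426584] × [0.159464] = 0.00068025
  p_3 = [0.0907307] × [0.0960838] = 0.00871776
Unnormalised posteriors:
  P(Z=1)·p_1 = 0.22 × 8.37962e-09 = 1.84352e-09
  P(Z=2)·p_2 = 0.33 × 0.00068025 = 0.000224482
  P(Z=3)·p_3 = 0.45 × 0.00871776 = 0.00392299
Marginal: 1.84352e-09 + 0.000224482 + 0.00392299 = 0.00414748
P(Level 3 | x₁, x₂) ≈ 0.946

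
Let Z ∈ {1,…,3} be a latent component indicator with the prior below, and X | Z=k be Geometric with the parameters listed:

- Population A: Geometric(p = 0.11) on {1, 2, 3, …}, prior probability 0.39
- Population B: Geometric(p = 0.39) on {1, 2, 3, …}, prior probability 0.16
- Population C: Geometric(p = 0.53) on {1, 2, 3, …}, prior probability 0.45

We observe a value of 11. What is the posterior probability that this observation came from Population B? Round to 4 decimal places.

Apply Bayes' rule: the posterior for each component is proportional to its prior times its likelihood at x.
Component likelihoods at x = 11:
  L_A = 0.11·(1−0.11)^10 = 0.11·0.311817 = 0.0342999
  L_B = 0.39·(1−0.39)^10 = 0.39·0.00713343 = 0.00278204
  L_C = 0.53·(1−0.53)^10 = 0.53·0.000525991 = 0.000278775
Unnormalised posteriors:
  P(Z=A)·L_A = 0.39 × 0.0342999 = 0.013377
  P(Z=B)·L_B = 0.16 × 0.00278204 = 0.000445126
  P(Z=C)·L_C = 0.45 × 0.000278775 = 0.000125449
Evidence: 0.013377 + 0.000445126 + 0.000125449 = 0.0139475
So the posterior for Population B is 0.000445126 / 0.0139475 ≈ 0.0319.

0.0319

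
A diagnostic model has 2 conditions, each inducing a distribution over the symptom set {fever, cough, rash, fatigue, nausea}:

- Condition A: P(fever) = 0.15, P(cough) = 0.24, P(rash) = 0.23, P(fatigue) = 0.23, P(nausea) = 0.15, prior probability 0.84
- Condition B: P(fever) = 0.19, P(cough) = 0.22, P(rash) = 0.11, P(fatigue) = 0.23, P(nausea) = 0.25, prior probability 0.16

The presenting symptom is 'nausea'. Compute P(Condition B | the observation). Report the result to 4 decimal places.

0.2410

Apply Bayes' rule: the posterior for each component is proportional to its prior times its likelihood at x.
Categorical probabilities:
  L_A = P(nausea | comp) = 0.15
  L_B = P(nausea | comp) = 0.25
Multiply by the mixture weights:
  w_A·L_A = 0.84 × 0.15 = 0.126
  w_B·L_B = 0.16 × 0.25 = 0.04
Denominator: 0.126 + 0.04 = 0.166
Responsibility of Condition B: 0.04 / 0.166 ≈ 0.2410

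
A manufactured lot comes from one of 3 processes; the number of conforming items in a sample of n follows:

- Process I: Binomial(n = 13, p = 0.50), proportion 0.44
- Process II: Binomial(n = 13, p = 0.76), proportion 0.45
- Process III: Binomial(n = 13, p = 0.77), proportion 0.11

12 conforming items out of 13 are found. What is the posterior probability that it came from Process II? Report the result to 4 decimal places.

0.7767

The responsibility of component k is π_k f_k(x) divided by Σ_j π_j f_j(x).
Component likelihoods at x = 12 conforming items out of 13:
  p_I = C(13,12)·0.50^12·0.50^1 = 13·0.000244141·0.5 = 0.00158691
  p_II = C(13,12)·0.76^12·0.24^1 = 13·0.0371333·0.24 = 0.115856
  p_III = C(13,12)·0.77^12·0.23^1 = 13·0.0434399·0.23 = 0.129885
Unnormalised posteriors:
  π_I·p_I = 0.44 × 0.00158691 = 0.000698242
  π_II·p_II = 0.45 × 0.115856 = 0.0521351
  π_III·p_III = 0.11 × 0.129885 = 0.0142874
Evidence: 0.000698242 + 0.0521351 + 0.0142874 = 0.0671207
P(Process II | x) = 0.0521351 / 0.0671207 ≈ 0.7767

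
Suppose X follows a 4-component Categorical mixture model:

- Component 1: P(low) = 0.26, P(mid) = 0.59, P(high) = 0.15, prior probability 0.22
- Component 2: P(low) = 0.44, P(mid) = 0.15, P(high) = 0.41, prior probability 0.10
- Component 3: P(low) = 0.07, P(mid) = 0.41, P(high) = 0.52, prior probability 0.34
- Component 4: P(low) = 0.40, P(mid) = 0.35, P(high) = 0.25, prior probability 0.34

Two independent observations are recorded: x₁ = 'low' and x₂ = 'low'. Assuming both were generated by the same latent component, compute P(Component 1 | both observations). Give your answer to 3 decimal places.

0.165

By Bayes' theorem, P(k | x) = π_k f_k(x) / Σ_j π_j f_j(x).
Since both observations come from the same component, the likelihood for component k is f_k(x₁)·f_k(x₂).
  L_1 = [P(low | comp) = 0.26] × [0.26] = 0.0676
  L_2 = [P(low | comp) = 0.44] × [0.44] = 0.1936
  L_3 = [P(low | comp) = 0.07] × [0.07] = 0.0049
  L_4 = [P(low | comp) = 0.40] × [0.4] = 0.16
Unnormalised posteriors:
  π_1·L_1 = 0.22 × 0.0676 = 0.014872
  π_2·L_2 = 0.10 × 0.1936 = 0.01936
  π_3·L_3 = 0.34 × 0.0049 = 0.001666
  π_4·L_4 = 0.34 × 0.16 = 0.0544
Marginal: 0.014872 + 0.01936 + 0.001666 + 0.0544 = 0.090298
P(Component 1 | data) = 0.014872 / 0.090298 ≈ 0.165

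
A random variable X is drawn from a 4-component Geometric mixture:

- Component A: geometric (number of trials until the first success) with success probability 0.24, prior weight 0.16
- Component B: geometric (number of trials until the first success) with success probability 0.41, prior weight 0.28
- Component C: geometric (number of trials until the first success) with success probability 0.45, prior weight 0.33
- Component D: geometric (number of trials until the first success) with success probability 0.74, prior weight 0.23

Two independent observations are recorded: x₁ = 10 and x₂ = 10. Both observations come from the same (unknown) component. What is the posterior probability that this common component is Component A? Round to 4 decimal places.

0.9302

P(component k | x) = π_k·f_k(x) / marginal(x), where marginal(x) = Σ_j π_j·f_j(x).
Since both observations come from the same component, the likelihood for component k is f_k(x₁)·f_k(x₂).
  p_A = [0.24·(1−0.24)^9 = 0.24·0.0845906 = 0.0203018] × [0.0203018] = 0.000412161
  p_B = [0.41·(1−0.41)^9 = 0.41·0.008663 = 0.00355183] × [0.00355183] = 1.26155e-05
  p_C = [0.45·(1−0.45)^9 = 0.45·0.00460537 = 0.00207241] × [0.00207241] = 4.2949e-06
  p_D = [0.74·(1−0.74)^9 = 0.74·5.4295e-06 = 4.01783e-06] × [4.01783e-06] = 1.6143e-11
Unnormalised posteriors:
  π_A·p_A = 0.16 × 0.000412161 = 6.59458e-05
  π_B·p_B = 0.28 × 1.26155e-05 = 3.53234e-06
  π_C·p_C = 0.33 × 4.2949e-06 = 1.41732e-06
  π_D·p_D = 0.23 × 1.6143e-11 = 3.71289e-12
Sum: 6.59458e-05 + 3.53234e-06 + 1.41732e-06 + 3.71289e-12 = 7.08955e-05
So the posterior for Component A is 6.59458e-05 / 7.08955e-05 ≈ 0.9302.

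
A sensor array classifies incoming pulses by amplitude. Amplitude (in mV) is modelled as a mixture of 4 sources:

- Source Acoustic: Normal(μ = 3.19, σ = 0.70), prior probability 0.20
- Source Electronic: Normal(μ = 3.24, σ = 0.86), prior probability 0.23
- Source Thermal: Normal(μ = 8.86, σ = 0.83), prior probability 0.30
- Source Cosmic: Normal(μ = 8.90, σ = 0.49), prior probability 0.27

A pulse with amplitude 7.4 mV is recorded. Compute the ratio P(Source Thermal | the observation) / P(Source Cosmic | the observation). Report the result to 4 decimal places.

15.1316

Only the two components matter; the odds are (P(Z=i) f_i(x)) / (P(Z=j) f_j(x)).
Normal densities:
  f_Acoustic = (1/(0.70·√(2π)))·exp(−(7.4−3.19)²/(2·0.70²)) = 0.569918·exp(-18.08582) = 7.96603e-09
  f_Electronic = (1/(0.86·√(2π)))·exp(−(7.4−3.24)²/(2·0.86²)) = 0.463886·exp(-11.69930) = 3.8501e-06
  f_Thermal = (1/(0.83·√(2π)))·exp(−(7.4−8.86)²/(2·0.83²)) = 0.480653·exp(-1.54710) = 0.102314
  f_Cosmic = (1/(0.49·√(2π)))·exp(−(7.4−8.90)²/(2·0.49²)) = 0.814168·exp(-4.68555) = 0.00751288
Posterior odds = (P(Z=Thermal)·f_Thermal) / (P(Z=Cosmic)·f_Cosmic) = (0.30·0.102314) / (0.27·0.00751288) = 0.0306941 / 0.00202848 ≈ 15.1316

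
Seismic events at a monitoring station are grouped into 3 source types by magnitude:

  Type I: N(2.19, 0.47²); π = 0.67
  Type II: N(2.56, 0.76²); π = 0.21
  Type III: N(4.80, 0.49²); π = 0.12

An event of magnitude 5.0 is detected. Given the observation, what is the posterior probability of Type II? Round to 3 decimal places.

By Bayes' theorem, P(k | x) = π_k f_k(x) / Σ_j π_j f_j(x).
Evaluate each component's likelihood at the observed value:
  f_I = 1.46844e-08
  f_II = 0.00303288
  f_III = 0.749097
Unnormalised posteriors:
  π_I·f_I = 0.67 × 1.46844e-08 = 9.83852e-09
  π_II·f_II = 0.21 × 0.00303288 = 0.000636906
  π_III·f_III = 0.12 × 0.749097 = 0.0898916
Normaliser: 9.83852e-09 + 0.000636906 + 0.0898916 = 0.0905285
So the posterior for Type II is 0.000636906 / 0.0905285 ≈ 0.007.

0.007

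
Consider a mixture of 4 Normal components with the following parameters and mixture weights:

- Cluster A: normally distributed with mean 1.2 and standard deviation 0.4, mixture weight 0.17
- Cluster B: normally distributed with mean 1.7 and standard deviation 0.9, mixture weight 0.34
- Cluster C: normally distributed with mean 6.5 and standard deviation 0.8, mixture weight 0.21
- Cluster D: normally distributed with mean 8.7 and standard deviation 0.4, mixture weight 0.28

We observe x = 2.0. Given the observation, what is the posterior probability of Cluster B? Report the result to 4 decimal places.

P(component k | x) = w_k·f_k(x) / marginal(x), where marginal(x) = Σ_j w_j·f_j(x).
Component likelihoods at x = 2.0:
  L_A = (1/(0.4·√(2π)))·exp(−(2.0−1.2)²/(2·0.4²)) = 0.997356·exp(-2.00000) = 0.134977
  L_B = (1/(0.9·√(2π)))·exp(−(2.0−1.7)²/(2·0.9²)) = 0.443269·exp(-0.05556) = 0.419315
  L_C = (1/(0.8·√(2π)))·exp(−(2.0−6.5)²/(2·0.8²)) = 0.498678·exp(-15.82031) = 6.71654e-08
  L_D = (1/(0.4·√(2π)))·exp(−(2.0−8.7)²/(2·0.4²)) = 0.997356·exp(-140.28125) = 1.18981e-61
Unnormalised posteriors:
  w_A·L_A = 0.17 × 0.134977 = 0.0229462
  w_B·L_B = 0.34 × 0.419315 = 0.142567
  w_C·L_C = 0.21 × 6.71654e-08 = 1.41047e-08
  w_D·L_D = 0.28 × 1.18981e-61 = 3.33147e-62
Marginal: 0.0229462 + 0.142567 + 1.41047e-08 + 3.33147e-62 = 0.165513
P(Cluster B | data) = 0.142567 / 0.165513 ≈ 0.8614

0.8614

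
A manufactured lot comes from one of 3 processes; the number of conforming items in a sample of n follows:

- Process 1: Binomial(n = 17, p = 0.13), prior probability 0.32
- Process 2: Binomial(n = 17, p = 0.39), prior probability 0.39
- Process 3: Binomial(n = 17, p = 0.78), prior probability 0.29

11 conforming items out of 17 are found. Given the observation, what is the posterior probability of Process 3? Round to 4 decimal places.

0.7702

By Bayes' theorem, P(k | x) = π_k f_k(x) / Σ_j π_j f_j(x).
Component likelihoods at x = 11 conforming items out of 17:
  L_1 = C(17,11)·0.13^11·0.87^6 = 12376·1.79216e-10·0.433626 = 9.61773e-07
  L_2 = C(17,11)·0.39^11·0.61^6 = 12376·3.17476e-05·0.0515204 = 0.0202428
  L_3 = C(17,11)·0.78^11·0.22^6 = 12376·0.0650191·0.00011338 = 0.0912341
Prior × likelihood for each component:
  π_1·L_1 = 0.32 × 9.61773e-07 = 3.07767e-07
  π_2·L_2 = 0.39 × 0.0202428 = 0.00789468
  π_3·L_3 = 0.29 × 0.0912341 = 0.0264579
Denominator: 3.07767e-07 + 0.00789468 + 0.0264579 = 0.0343529
Responsibility of Process 3: 0.0264579 / 0.0343529 ≈ 0.7702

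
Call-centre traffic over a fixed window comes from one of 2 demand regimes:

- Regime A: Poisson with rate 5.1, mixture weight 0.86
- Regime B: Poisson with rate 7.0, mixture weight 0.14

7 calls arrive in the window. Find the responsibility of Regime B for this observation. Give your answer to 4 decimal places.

P(component k | x) = P(Z=k)·f_k(x) / marginal(x), where marginal(x) = Σ_j P(Z=j)·f_j(x).
Evaluate each component's likelihood at the observed value:
  p_A = 0.108557
  p_B = 0.149003
Unnormalised posteriors:
  P(Z=A)·p_A = 0.86 × 0.108557 = 0.0933592
  P(Z=B)·p_B = 0.14 × 0.149003 = 0.0208604
Marginal: 0.0933592 + 0.0208604 = 0.11422
P(Regime B | x) ≈ 0.1826

0.1826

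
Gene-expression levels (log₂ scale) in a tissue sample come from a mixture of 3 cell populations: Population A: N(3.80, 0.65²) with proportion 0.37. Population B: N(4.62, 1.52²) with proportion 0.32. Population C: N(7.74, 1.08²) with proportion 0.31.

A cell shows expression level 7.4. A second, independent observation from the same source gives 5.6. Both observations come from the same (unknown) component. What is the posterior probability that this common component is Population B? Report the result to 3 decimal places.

Posterior ∝ prior × likelihood, so P(k | x) ∝ w_k f_k(x); normalise over all components.
Since both observations come from the same component, the likelihood for component k is f_k(x₁)·f_k(x₂).
  f_A = [(1/(0.65·√(2π)))·exp(−(7.4−3.80)²/(2·0.65²)) = 0.613757·exp(-15.33728) = 1.33999e-07] × [0.013267] = 1.77777e-09
  f_B = [(1/(1.52·√(2π)))·exp(−(7.4−4.62)²/(2·1.52²)) = 0.262462·exp(-1.67252) = 0.0492831] × [0.213207] = 0.0105075
  f_C = [(1/(1.08·√(2π)))·exp(−(7.4−7.74)²/(2·1.08²)) = 0.369391·exp(-0.04955) = 0.351532] × [0.051869] = 0.0182336
Unnormalised posteriors:
  w_A·f_A = 0.37 × 1.77777e-09 = 6.57773e-10
  w_B·f_B = 0.32 × 0.0105075 = 0.0033624
  w_C·f_C = 0.31 × 0.0182336 = 0.00565242
Evidence: 6.57773e-10 + 0.0033624 + 0.00565242 = 0.00901483
P(Population B | x) ≈ 0.373

0.373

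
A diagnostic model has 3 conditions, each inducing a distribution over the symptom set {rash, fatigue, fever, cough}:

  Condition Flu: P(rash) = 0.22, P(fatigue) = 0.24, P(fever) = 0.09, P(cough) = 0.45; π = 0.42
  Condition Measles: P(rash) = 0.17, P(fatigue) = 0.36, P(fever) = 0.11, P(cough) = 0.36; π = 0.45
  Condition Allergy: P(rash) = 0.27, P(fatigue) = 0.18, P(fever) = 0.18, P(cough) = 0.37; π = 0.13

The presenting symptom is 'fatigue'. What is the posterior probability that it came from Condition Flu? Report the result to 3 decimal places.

0.352

The responsibility of component k is π_k f_k(x) divided by Σ_j π_j f_j(x).
Categorical probabilities:
  p_Flu = P(fatigue | comp) = 0.24
  p_Measles = P(fatigue | comp) = 0.36
  p_Allergy = P(fatigue | comp) = 0.18
Unnormalised posteriors:
  π_Flu·p_Flu = 0.42 × 0.24 = 0.1008
  π_Measles·p_Measles = 0.45 × 0.36 = 0.162
  π_Allergy·p_Allergy = 0.13 × 0.18 = 0.0234
Sum: 0.1008 + 0.162 + 0.0234 = 0.2862
So the posterior for Condition Flu is 0.1008 / 0.2862 ≈ 0.352.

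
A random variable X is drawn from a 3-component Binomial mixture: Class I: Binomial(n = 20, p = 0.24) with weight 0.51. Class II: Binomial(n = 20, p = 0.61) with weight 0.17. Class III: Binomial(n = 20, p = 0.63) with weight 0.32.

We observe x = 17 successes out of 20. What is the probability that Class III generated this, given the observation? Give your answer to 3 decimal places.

Posterior ∝ prior × likelihood, so P(k | x) ∝ P(Z=k) f_k(x); normalise over all components.
Evaluate each component's likelihood at the observed value:
  f_I = 1.45525e-08
  f_II = 0.0151602
  f_III = 0.0224026
Prior × likelihood for each component:
  P(Z=I)·f_I = 0.51 × 1.45525e-08 = 7.42176e-09
  P(Z=II)·f_II = 0.17 × 0.0151602 = 0.00257724
  P(Z=III)·f_III = 0.32 × 0.0224026 = 0.00716885
Marginal: 7.42176e-09 + 0.00257724 + 0.00716885 = 0.00974609
So the posterior for Class III is 0.00716885 / 0.00974609 ≈ 0.736.

0.736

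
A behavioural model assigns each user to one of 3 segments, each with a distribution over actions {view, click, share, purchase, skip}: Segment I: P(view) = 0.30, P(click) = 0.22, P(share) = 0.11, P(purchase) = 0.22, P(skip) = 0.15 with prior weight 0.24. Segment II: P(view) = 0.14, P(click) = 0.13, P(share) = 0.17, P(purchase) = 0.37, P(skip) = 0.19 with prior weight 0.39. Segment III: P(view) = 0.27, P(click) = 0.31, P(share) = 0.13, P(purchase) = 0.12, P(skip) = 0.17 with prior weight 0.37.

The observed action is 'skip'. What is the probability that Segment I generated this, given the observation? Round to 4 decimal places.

0.2081

The responsibility of component k is P(Z=k) f_k(x) divided by Σ_j P(Z=j) f_j(x).
Categorical probabilities:
  p_I = P(skip | comp) = 0.15
  p_II = P(skip | comp) = 0.19
  p_III = P(skip | comp) = 0.17
Weight by the priors:
  P(Z=I)·p_I = 0.24 × 0.15 = 0.036
  P(Z=II)·p_II = 0.39 × 0.19 = 0.0741
  P(Z=III)·p_III = 0.37 × 0.17 = 0.0629
Marginal: 0.036 + 0.0741 + 0.0629 = 0.173
So the posterior for Segment I is 0.036 / 0.173 ≈ 0.2081.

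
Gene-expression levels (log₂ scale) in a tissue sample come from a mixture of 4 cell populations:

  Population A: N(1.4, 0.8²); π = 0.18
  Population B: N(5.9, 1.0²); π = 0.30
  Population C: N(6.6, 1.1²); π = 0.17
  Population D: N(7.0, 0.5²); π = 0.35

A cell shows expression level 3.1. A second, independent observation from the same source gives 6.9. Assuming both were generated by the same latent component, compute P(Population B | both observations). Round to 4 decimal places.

P(component k | x) = P(Z=k)·f_k(x) / marginal(x), where marginal(x) = Σ_j P(Z=j)·f_j(x).
Since both observations come from the same component, the likelihood for component k is f_k(x₁)·f_k(x₂).
  f_A = [0.0521512] × [2.71782e-11] = 1.41737e-12
  f_B = [0.00791545] × [0.241971] = 0.00191531
  f_C = [0.00229681] × [0.349435] = 0.000802586
  f_D = [4.90571e-14] × [0.782085] = 3.83668e-14
Prior × likelihood for each component:
  P(Z=A)·f_A = 0.18 × 1.41737e-12 = 2.55127e-13
  P(Z=B)·f_B = 0.30 × 0.00191531 = 0.000574592
  P(Z=C)·f_C = 0.17 × 0.000802586 = 0.00013644
  P(Z=D)·f_D = 0.35 × 3.83668e-14 = 1.34284e-14
Normaliser: 2.55127e-13 + 0.000574592 + 0.00013644 + 1.34284e-14 = 0.000711032
So the posterior for Population B is 0.000574592 / 0.000711032 ≈ 0.8081.

0.8081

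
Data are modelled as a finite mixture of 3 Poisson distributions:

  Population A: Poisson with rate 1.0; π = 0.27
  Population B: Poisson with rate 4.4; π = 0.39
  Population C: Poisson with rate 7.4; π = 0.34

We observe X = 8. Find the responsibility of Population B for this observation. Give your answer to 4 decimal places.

By Bayes' theorem, P(k | x) = P(Z=k) f_k(x) / Σ_j P(Z=j) f_j(x).
Component likelihoods at x = 8:
  L_A = e^(−1.0)·1.0^8/8! = 9.12399e-06
  L_B = e^(−4.4)·4.4^8/8! = 0.0427765
  L_C = e^(−7.4)·7.4^8/8! = 0.136318
Weight by the priors:
  P(Z=A)·L_A = 0.27 × 9.12399e-06 = 2.46348e-06
  P(Z=B)·L_B = 0.39 × 0.0427765 = 0.0166828
  P(Z=C)·L_C = 0.34 × 0.136318 = 0.0463482
Marginal: 2.46348e-06 + 0.0166828 + 0.0463482 = 0.0630335
So the posterior for Population B is 0.0166828 / 0.0630335 ≈ 0.2647.

0.2647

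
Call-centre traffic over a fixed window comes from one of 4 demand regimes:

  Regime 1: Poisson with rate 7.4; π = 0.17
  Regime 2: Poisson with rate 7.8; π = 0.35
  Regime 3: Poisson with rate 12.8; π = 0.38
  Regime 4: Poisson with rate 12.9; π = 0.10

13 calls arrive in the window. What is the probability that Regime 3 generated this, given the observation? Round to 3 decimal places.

Apply Bayes' rule: the posterior for each component is proportional to its prior times its likelihood at x.
Poisson probabilities:
  f_1 = 0.0195863
  f_2 = 0.0260287
  f_3 = 0.109769
  f_4 = 0.109897
Unnormalised posteriors:
  P(Z=1)·f_1 = 0.17 × 0.0195863 = 0.00332967
  P(Z=2)·f_2 = 0.35 × 0.0260287 = 0.00911005
  P(Z=3)·f_3 = 0.38 × 0.109769 = 0.0417122
  P(Z=4)·f_4 = 0.10 × 0.109897 = 0.0109897
Marginal: 0.00332967 + 0.00911005 + 0.0417122 + 0.0109897 = 0.0651417
So the posterior for Regime 3 is 0.0417122 / 0.0651417 ≈ 0.640.

0.640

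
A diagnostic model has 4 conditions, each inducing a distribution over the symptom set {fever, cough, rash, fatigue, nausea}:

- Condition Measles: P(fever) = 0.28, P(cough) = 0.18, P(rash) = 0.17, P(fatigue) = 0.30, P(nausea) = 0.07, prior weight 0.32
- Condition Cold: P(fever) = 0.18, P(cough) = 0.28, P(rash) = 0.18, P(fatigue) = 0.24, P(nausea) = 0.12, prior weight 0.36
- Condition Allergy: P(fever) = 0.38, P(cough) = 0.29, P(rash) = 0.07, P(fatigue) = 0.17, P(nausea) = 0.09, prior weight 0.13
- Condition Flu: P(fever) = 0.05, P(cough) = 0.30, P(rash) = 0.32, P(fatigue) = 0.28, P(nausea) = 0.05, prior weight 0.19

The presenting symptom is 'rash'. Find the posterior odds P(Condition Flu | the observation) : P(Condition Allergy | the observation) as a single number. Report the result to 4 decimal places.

6.6813

Only the two components matter; the odds are (π_i f_i(x)) / (π_j f_j(x)).
Evaluate each component's likelihood at the observed value:
  p_Measles = P(rash | comp) = 0.17
  p_Cold = P(rash | comp) = 0.18
  p_Allergy = P(rash | comp) = 0.07
  p_Flu = P(rash | comp) = 0.32
Odds = (0.19/0.13) × (0.32/0.07) = 1.46154 × 4.57143 ≈ 6.6813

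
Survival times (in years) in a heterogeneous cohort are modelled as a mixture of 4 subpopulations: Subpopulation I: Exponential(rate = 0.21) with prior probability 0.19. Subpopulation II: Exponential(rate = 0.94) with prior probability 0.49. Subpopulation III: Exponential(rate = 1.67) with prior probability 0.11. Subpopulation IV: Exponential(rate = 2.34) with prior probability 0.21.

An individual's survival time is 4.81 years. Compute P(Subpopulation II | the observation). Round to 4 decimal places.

By Bayes' theorem, P(k | x) = P(Z=k) f_k(x) / Σ_j P(Z=j) f_j(x).
Exponential densities:
  p_I = 0.21·e^(−0.21·4.81) = 0.21·e^(−1.0101) = 0.0764783
  p_II = 0.94·e^(−0.94·4.81) = 0.94·e^(−4.5214) = 0.0102214
  p_III = 1.67·e^(−1.67·4.81) = 1.67·e^(−8.0327) = 0.0005422
  p_IV = 2.34·e^(−2.34·4.81) = 2.34·e^(−11.2554) = 3.02732e-05
Unnormalised posteriors:
  P(Z=I)·p_I = 0.19 × 0.0764783 = 0.0145309
  P(Z=II)·p_II = 0.49 × 0.0102214 = 0.00500847
  P(Z=III)·p_III = 0.11 × 0.0005422 = 5.9642e-05
  P(Z=IV)·p_IV = 0.21 × 3.02732e-05 = 6.35736e-06
Sum: 0.0145309 + 0.00500847 + 5.9642e-05 + 6.35736e-06 = 0.0196054
P(Subpopulation II | the observation) = 0.00500847 / 0.0196054 ≈ 0.2555

0.2555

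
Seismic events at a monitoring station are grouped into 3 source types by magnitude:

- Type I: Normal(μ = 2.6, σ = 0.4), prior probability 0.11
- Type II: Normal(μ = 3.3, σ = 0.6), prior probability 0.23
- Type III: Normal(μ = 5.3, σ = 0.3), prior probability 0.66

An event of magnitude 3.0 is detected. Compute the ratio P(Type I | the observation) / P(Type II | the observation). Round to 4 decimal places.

The posterior odds equal the prior odds times the likelihood ratio: (π_i/π_j)·(f_i(x)/f_j(x)).
Evaluate each component's likelihood at the observed value:
  L_I = 0.604927
  L_II = 0.586776
  L_III = 2.29275e-13
Odds = (0.11/0.23) × (0.604927/0.586776) = 0.478261 × 1.03093 ≈ 0.4931

0.4931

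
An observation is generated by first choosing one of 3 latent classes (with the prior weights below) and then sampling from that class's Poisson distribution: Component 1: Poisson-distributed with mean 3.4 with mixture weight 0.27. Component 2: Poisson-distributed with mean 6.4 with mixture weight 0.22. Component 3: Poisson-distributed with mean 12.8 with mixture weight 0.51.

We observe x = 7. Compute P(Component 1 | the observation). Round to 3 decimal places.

0.165

Apply Bayes' rule: the posterior for each component is proportional to its prior times its likelihood at x.
Poisson probabilities:
  L_1 = e^(−3.4)·3.4^7/7! = 0.0347793
  L_2 = e^(−6.4)·6.4^7/7! = 0.144992
  L_3 = e^(−12.8)·12.8^7/7! = 0.0308368
Prior × likelihood for each component:
  w_1·L_1 = 0.27 × 0.0347793 = 0.00939041
  w_2·L_2 = 0.22 × 0.144992 = 0.0318983
  w_3·L_3 = 0.51 × 0.0308368 = 0.0157268
Evidence: 0.00939041 + 0.0318983 + 0.0157268 = 0.0570155
Responsibility of Component 1: 0.00939041 / 0.0570155 ≈ 0.165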